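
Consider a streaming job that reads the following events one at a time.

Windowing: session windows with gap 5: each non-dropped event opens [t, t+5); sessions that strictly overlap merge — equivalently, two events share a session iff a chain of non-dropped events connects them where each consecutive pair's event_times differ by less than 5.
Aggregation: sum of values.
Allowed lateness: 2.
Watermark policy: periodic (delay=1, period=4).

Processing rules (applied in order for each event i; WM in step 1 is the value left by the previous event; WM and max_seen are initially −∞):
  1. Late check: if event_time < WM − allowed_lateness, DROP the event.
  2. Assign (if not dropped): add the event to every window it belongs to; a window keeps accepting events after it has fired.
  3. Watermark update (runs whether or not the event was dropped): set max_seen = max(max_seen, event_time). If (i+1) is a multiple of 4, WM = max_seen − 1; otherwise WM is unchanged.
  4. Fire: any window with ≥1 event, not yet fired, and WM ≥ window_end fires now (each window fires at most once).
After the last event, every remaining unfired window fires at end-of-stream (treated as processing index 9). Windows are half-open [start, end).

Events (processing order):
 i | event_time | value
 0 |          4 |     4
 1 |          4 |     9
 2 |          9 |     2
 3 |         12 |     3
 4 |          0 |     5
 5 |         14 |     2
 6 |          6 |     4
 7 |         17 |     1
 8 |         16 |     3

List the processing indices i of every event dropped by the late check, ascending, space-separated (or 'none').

4 6

i=0 t=4 v=4: → [4,9); WM=−∞
i=1 t=4 v=9: → [4,9); WM=−∞
i=2 t=9 v=2: → [9,14); WM=−∞
i=3 t=12 v=3: → [9,17); WM=11
i=4 t=0 v=5: DROP (t<11-2); WM=11
i=5 t=14 v=2: → [9,19); WM=11
i=6 t=6 v=4: DROP (t<11-2); WM=11
i=7 t=17 v=1: → [9,22); WM=16
i=8 t=16 v=3: → [9,22); WM=16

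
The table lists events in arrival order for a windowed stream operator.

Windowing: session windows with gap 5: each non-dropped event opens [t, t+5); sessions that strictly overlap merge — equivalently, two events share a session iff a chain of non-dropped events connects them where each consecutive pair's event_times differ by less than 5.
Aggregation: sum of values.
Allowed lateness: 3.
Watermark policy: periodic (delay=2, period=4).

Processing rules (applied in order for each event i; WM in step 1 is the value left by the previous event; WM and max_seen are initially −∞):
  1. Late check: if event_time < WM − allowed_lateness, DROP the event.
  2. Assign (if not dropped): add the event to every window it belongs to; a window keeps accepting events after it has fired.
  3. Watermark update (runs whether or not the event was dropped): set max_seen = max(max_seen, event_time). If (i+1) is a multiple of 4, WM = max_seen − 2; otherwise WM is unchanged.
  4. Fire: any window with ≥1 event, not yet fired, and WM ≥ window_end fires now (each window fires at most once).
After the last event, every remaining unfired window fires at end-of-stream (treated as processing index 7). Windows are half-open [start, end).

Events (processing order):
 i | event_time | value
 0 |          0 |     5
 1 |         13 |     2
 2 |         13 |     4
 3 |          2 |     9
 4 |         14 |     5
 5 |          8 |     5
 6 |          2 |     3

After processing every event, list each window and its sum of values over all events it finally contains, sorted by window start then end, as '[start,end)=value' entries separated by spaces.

[0,7)=14 [8,13)=5 [13,19)=11

i=0 t=0 v=5: → [0,5); WM=−∞
i=1 t=13 v=2: → [13,18); WM=−∞
i=2 t=13 v=4: → [13,18); WM=−∞
i=3 t=2 v=9: → [0,7); WM=11
i=4 t=14 v=5: → [13,19); WM=11
i=5 t=8 v=5: → [8,13); WM=11
i=6 t=2 v=3: DROP (t<11-3); WM=11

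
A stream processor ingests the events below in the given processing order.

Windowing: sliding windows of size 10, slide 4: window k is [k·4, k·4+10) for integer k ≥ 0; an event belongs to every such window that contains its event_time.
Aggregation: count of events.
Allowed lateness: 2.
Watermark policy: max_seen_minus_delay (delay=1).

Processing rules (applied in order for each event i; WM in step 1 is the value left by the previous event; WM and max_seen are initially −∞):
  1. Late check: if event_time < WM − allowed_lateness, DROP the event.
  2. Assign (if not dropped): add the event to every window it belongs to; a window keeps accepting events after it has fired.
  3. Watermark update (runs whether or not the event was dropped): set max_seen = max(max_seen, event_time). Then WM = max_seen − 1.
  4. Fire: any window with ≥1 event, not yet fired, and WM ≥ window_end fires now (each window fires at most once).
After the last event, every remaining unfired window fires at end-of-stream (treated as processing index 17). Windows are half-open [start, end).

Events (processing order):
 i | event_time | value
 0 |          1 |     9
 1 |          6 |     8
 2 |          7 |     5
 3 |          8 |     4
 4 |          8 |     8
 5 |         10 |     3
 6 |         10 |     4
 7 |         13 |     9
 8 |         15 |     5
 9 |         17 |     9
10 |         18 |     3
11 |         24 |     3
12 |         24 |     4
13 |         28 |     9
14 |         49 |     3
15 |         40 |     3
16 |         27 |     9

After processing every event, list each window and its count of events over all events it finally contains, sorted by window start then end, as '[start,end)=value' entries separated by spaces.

i=0 t=1 v=9: → [0,10); WM=0
i=1 t=6 v=8: → [4,14),[0,10); WM=5
i=2 t=7 v=5: → [4,14),[0,10); WM=6
i=3 t=8 v=4: → [8,18),[4,14),[0,10); WM=7
i=4 t=8 v=8: → [8,18),[4,14),[0,10); WM=7
i=5 t=10 v=3: → [8,18),[4,14); WM=9
i=6 t=10 v=4: → [8,18),[4,14); WM=9
i=7 t=13 v=9: → [12,22),[8,18),[4,14); WM=12; [0,10) fires=5
i=8 t=15 v=5: → [12,22),[8,18); WM=14; [4,14) fires=7
i=9 t=17 v=9: → [16,26),[12,22),[8,18); WM=16
i=10 t=18 v=3: → [16,26),[12,22); WM=17
i=11 t=24 v=3: → [24,34),[20,30),[16,26); WM=23; [8,18) fires=7 [12,22) fires=4
i=12 t=24 v=4: → [24,34),[20,30),[16,26); WM=23
i=13 t=28 v=9: → [28,38),[24,34),[20,30); WM=27; [16,26) fires=4
i=14 t=49 v=3: → [48,58),[44,54),[40,50); WM=48; [20,30) fires=3 [24,34) fires=3 [28,38) fires=1
i=15 t=40 v=3: DROP (t<48-2); WM=48
i=16 t=27 v=9: DROP (t<48-2); WM=48

[0,10)=5 [4,14)=7 [8,18)=7 [12,22)=4 [16,26)=4 [20,30)=3 [24,34)=3 [28,38)=1 [40,50)=1 [44,54)=1 [48,58)=1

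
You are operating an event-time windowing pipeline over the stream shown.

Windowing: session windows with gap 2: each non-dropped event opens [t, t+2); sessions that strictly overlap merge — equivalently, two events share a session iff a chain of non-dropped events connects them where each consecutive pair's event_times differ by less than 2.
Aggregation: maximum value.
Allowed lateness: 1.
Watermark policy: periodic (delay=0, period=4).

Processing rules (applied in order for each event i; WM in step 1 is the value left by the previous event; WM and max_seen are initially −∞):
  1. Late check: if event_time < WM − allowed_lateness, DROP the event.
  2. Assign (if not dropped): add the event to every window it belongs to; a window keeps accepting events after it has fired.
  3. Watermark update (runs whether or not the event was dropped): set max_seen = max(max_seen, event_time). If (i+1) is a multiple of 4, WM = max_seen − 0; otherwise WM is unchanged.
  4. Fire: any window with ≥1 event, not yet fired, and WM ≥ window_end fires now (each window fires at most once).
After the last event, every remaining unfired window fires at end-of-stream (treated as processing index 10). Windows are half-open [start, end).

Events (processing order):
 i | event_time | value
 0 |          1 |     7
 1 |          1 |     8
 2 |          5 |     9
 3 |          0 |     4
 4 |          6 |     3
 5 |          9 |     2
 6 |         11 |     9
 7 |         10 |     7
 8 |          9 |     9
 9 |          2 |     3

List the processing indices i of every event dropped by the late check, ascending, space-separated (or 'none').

8 9

i=0 t=1 v=7: → [1,3); WM=−∞
i=1 t=1 v=8: → [1,3); WM=−∞
i=2 t=5 v=9: → [5,7); WM=−∞
i=3 t=0 v=4: → [0,3); WM=5
i=4 t=6 v=3: → [5,8); WM=5
i=5 t=9 v=2: → [9,11); WM=5
i=6 t=11 v=9: → [11,13); WM=5
i=7 t=10 v=7: → [9,13); WM=11
i=8 t=9 v=9: DROP (t<11-1); WM=11
i=9 t=2 v=3: DROP (t<11-1); WM=11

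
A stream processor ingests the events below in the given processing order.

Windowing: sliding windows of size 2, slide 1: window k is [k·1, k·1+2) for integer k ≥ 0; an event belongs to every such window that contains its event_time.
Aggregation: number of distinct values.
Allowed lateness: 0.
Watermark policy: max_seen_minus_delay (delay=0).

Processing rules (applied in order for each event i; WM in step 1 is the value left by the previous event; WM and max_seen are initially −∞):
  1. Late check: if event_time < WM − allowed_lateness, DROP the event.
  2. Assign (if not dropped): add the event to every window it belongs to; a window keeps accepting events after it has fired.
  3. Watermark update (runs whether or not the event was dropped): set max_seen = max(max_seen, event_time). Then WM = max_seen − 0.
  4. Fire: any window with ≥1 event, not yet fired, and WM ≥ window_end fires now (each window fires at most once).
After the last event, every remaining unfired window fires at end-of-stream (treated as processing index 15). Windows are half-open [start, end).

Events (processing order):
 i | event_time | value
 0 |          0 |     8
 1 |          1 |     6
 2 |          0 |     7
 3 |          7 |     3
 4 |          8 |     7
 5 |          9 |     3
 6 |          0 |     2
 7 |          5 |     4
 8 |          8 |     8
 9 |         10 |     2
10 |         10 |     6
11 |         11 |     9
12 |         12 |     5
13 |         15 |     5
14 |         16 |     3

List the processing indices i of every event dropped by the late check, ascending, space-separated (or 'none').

i=0 t=0 v=8: → [0,2); WM=0
i=1 t=1 v=6: → [1,3),[0,2); WM=1
i=2 t=0 v=7: DROP (t<1-0); WM=1
i=3 t=7 v=3: → [7,9),[6,8); WM=7; [0,2) fires=2 [1,3) fires=1
i=4 t=8 v=7: → [8,10),[7,9); WM=8; [6,8) fires=1
i=5 t=9 v=3: → [9,11),[8,10); WM=9; [7,9) fires=2
i=6 t=0 v=2: DROP (t<9-0); WM=9
i=7 t=5 v=4: DROP (t<9-0); WM=9
i=8 t=8 v=8: DROP (t<9-0); WM=9
i=9 t=10 v=2: → [10,12),[9,11); WM=10; [8,10) fires=2
i=10 t=10 v=6: → [10,12),[9,11); WM=10
i=11 t=11 v=9: → [11,13),[10,12); WM=11; [9,11) fires=3
i=12 t=12 v=5: → [12,14),[11,13); WM=12; [10,12) fires=3
i=13 t=15 v=5: → [15,17),[14,16); WM=15; [11,13) fires=2 [12,14) fires=1
i=14 t=16 v=3: → [16,18),[15,17); WM=16; [14,16) fires=1

2 6 7 8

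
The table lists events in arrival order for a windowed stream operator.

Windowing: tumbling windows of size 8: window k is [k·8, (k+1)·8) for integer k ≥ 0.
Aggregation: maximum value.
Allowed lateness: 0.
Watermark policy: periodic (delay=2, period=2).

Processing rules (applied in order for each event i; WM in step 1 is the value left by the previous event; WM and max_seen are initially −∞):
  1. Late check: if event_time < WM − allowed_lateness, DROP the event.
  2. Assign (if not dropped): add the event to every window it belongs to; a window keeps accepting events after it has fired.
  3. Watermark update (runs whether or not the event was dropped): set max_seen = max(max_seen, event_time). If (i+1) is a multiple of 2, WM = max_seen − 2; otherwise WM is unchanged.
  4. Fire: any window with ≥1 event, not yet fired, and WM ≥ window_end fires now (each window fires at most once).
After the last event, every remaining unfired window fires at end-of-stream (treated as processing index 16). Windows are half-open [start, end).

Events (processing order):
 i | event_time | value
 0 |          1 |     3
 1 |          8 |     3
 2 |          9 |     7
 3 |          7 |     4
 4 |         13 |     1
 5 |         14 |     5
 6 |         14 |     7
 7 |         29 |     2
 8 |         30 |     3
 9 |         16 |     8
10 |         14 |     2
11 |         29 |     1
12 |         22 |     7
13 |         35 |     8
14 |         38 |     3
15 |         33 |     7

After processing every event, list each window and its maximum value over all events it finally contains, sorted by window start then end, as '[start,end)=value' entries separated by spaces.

[0,8)=4 [8,16)=7 [24,32)=3 [32,40)=8

i=0 t=1 v=3: → [0,8); WM=−∞
i=1 t=8 v=3: → [8,16); WM=6
i=2 t=9 v=7: → [8,16); WM=6
i=3 t=7 v=4: → [0,8); WM=7
i=4 t=13 v=1: → [8,16); WM=7
i=5 t=14 v=5: → [8,16); WM=12; [0,8) fires=4
i=6 t=14 v=7: → [8,16); WM=12
i=7 t=29 v=2: → [24,32); WM=27; [8,16) fires=7
i=8 t=30 v=3: → [24,32); WM=27
i=9 t=16 v=8: DROP (t<27-0); WM=28
i=10 t=14 v=2: DROP (t<28-0); WM=28
i=11 t=29 v=1: → [24,32); WM=28
i=12 t=22 v=7: DROP (t<28-0); WM=28
i=13 t=35 v=8: → [32,40); WM=33; [24,32) fires=3
i=14 t=38 v=3: → [32,40); WM=33
i=15 t=33 v=7: → [32,40); WM=36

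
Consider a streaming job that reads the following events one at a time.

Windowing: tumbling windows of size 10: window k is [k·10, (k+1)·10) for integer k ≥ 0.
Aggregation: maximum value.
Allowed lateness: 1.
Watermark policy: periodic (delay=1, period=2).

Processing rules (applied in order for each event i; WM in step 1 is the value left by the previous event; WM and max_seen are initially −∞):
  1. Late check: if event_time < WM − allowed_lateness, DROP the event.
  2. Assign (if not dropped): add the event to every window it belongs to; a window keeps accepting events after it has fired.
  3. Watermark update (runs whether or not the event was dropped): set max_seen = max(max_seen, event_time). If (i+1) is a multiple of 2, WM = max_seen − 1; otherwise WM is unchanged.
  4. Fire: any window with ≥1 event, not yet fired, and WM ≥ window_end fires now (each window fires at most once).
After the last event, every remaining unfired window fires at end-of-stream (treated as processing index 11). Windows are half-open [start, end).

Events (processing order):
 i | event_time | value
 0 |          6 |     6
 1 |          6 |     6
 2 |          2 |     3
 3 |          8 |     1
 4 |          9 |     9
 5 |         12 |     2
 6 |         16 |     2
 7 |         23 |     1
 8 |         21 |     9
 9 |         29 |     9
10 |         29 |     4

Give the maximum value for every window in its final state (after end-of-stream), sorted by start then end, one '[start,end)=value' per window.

[0,10)=9 [10,20)=2 [20,30)=9

i=0 t=6 v=6: → [0,10); WM=−∞
i=1 t=6 v=6: → [0,10); WM=5
i=2 t=2 v=3: DROP (t<5-1); WM=5
i=3 t=8 v=1: → [0,10); WM=7
i=4 t=9 v=9: → [0,10); WM=7
i=5 t=12 v=2: → [10,20); WM=11; [0,10) fires=9
i=6 t=16 v=2: → [10,20); WM=11
i=7 t=23 v=1: → [20,30); WM=22; [10,20) fires=2
i=8 t=21 v=9: → [20,30); WM=22
i=9 t=29 v=9: → [20,30); WM=28
i=10 t=29 v=4: → [20,30); WM=28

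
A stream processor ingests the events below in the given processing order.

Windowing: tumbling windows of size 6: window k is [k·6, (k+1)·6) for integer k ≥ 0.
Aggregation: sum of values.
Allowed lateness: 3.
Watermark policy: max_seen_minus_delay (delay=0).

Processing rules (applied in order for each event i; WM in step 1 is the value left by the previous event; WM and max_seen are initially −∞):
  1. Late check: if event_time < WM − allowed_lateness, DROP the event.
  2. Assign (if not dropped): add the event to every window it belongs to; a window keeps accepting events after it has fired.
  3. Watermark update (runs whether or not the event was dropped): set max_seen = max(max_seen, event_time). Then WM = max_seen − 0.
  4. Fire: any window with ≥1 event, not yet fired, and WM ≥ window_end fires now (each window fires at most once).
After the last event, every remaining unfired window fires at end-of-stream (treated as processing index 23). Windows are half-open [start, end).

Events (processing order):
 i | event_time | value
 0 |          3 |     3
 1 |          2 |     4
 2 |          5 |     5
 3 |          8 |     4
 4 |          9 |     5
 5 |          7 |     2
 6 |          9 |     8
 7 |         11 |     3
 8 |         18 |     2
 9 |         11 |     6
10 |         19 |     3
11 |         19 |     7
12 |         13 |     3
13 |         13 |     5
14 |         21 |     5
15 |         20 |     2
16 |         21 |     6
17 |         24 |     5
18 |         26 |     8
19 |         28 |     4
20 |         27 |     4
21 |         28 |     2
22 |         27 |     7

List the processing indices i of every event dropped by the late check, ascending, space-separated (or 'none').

i=0 t=3 v=3: → [0,6); WM=3
i=1 t=2 v=4: → [0,6); WM=3
i=2 t=5 v=5: → [0,6); WM=5
i=3 t=8 v=4: → [6,12); WM=8; [0,6) fires=12
i=4 t=9 v=5: → [6,12); WM=9
i=5 t=7 v=2: → [6,12); WM=9
i=6 t=9 v=8: → [6,12); WM=9
i=7 t=11 v=3: → [6,12); WM=11
i=8 t=18 v=2: → [18,24); WM=18; [6,12) fires=22
i=9 t=11 v=6: DROP (t<18-3); WM=18
i=10 t=19 v=3: → [18,24); WM=19
i=11 t=19 v=7: → [18,24); WM=19
i=12 t=13 v=3: DROP (t<19-3); WM=19
i=13 t=13 v=5: DROP (t<19-3); WM=19
i=14 t=21 v=5: → [18,24); WM=21
i=15 t=20 v=2: → [18,24); WM=21
i=16 t=21 v=6: → [18,24); WM=21
i=17 t=24 v=5: → [24,30); WM=24; [18,24) fires=25
i=18 t=26 v=8: → [24,30); WM=26
i=19 t=28 v=4: → [24,30); WM=28
i=20 t=27 v=4: → [24,30); WM=28
i=21 t=28 v=2: → [24,30); WM=28
i=22 t=27 v=7: → [24,30); WM=28

9 12 13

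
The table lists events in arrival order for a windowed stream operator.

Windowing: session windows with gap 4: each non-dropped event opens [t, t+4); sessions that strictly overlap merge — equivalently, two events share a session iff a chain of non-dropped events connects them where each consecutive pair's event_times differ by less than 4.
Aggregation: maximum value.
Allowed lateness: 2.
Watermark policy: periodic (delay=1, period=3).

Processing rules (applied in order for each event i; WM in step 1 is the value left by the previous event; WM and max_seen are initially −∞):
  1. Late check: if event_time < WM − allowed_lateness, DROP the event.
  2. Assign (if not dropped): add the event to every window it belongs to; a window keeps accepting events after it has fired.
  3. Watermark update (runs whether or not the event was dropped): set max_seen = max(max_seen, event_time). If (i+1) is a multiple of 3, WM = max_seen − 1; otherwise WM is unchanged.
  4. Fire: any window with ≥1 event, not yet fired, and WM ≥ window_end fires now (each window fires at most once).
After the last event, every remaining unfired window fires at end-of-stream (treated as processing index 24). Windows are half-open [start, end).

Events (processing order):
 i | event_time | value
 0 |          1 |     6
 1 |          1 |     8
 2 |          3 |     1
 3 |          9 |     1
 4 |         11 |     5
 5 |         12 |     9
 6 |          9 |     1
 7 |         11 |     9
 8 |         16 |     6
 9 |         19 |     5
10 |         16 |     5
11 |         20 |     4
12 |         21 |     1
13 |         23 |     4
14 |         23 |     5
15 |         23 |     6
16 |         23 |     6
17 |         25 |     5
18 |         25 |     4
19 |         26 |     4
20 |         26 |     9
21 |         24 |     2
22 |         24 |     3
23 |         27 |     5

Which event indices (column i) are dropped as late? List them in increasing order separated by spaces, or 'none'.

i=0 t=1 v=6: → [1,5); WM=−∞
i=1 t=1 v=8: → [1,5); WM=−∞
i=2 t=3 v=1: → [1,7); WM=2
i=3 t=9 v=1: → [9,13); WM=2
i=4 t=11 v=5: → [9,15); WM=2
i=5 t=12 v=9: → [9,16); WM=11
i=6 t=9 v=1: → [9,16); WM=11
i=7 t=11 v=9: → [9,16); WM=11
i=8 t=16 v=6: → [16,20); WM=15
i=9 t=19 v=5: → [16,23); WM=15
i=10 t=16 v=5: → [16,23); WM=15
i=11 t=20 v=4: → [16,24); WM=19
i=12 t=21 v=1: → [16,25); WM=19
i=13 t=23 v=4: → [16,27); WM=19
i=14 t=23 v=5: → [16,27); WM=22
i=15 t=23 v=6: → [16,27); WM=22
i=16 t=23 v=6: → [16,27); WM=22
i=17 t=25 v=5: → [16,29); WM=24
i=18 t=25 v=4: → [16,29); WM=24
i=19 t=26 v=4: → [16,30); WM=24
i=20 t=26 v=9: → [16,30); WM=25
i=21 t=24 v=2: → [16,30); WM=25
i=22 t=24 v=3: → [16,30); WM=25
i=23 t=27 v=5: → [16,31); WM=26

none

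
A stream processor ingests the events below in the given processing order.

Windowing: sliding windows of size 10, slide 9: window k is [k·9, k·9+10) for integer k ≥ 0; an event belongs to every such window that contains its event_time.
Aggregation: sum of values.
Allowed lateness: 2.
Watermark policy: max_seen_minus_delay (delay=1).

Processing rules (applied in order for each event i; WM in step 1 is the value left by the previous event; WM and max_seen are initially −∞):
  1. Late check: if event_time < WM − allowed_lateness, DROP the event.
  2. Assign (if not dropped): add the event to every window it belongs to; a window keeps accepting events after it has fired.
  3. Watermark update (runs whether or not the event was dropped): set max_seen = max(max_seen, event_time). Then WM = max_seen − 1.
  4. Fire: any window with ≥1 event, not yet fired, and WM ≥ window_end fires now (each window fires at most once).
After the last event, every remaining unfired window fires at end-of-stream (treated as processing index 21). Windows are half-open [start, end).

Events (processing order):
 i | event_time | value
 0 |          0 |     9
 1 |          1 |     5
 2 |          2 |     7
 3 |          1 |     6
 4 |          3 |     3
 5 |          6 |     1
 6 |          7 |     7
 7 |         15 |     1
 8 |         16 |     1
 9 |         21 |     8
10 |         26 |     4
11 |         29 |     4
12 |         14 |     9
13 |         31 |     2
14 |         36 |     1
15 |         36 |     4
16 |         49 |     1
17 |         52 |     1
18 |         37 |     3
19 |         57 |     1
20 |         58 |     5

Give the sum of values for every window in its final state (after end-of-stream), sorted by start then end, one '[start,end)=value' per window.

[0,10)=38 [9,19)=2 [18,28)=12 [27,37)=11 [36,46)=5 [45,55)=2 [54,64)=6

i=0 t=0 v=9: → [0,10); WM=-1
i=1 t=1 v=5: → [0,10); WM=0
i=2 t=2 v=7: → [0,10); WM=1
i=3 t=1 v=6: → [0,10); WM=1
i=4 t=3 v=3: → [0,10); WM=2
i=5 t=6 v=1: → [0,10); WM=5
i=6 t=7 v=7: → [0,10); WM=6
i=7 t=15 v=1: → [9,19); WM=14; [0,10) fires=38
i=8 t=16 v=1: → [9,19); WM=15
i=9 t=21 v=8: → [18,28); WM=20; [9,19) fires=2
i=10 t=26 v=4: → [18,28); WM=25
i=11 t=29 v=4: → [27,37); WM=28; [18,28) fires=12
i=12 t=14 v=9: DROP (t<28-2); WM=28
i=13 t=31 v=2: → [27,37); WM=30
i=14 t=36 v=1: → [36,46),[27,37); WM=35
i=15 t=36 v=4: → [36,46),[27,37); WM=35
i=16 t=49 v=1: → [45,55); WM=48; [27,37) fires=11 [36,46) fires=5
i=17 t=52 v=1: → [45,55); WM=51
i=18 t=37 v=3: DROP (t<51-2); WM=51
i=19 t=57 v=1: → [54,64); WM=56; [45,55) fires=2
i=20 t=58 v=5: → [54,64); WM=57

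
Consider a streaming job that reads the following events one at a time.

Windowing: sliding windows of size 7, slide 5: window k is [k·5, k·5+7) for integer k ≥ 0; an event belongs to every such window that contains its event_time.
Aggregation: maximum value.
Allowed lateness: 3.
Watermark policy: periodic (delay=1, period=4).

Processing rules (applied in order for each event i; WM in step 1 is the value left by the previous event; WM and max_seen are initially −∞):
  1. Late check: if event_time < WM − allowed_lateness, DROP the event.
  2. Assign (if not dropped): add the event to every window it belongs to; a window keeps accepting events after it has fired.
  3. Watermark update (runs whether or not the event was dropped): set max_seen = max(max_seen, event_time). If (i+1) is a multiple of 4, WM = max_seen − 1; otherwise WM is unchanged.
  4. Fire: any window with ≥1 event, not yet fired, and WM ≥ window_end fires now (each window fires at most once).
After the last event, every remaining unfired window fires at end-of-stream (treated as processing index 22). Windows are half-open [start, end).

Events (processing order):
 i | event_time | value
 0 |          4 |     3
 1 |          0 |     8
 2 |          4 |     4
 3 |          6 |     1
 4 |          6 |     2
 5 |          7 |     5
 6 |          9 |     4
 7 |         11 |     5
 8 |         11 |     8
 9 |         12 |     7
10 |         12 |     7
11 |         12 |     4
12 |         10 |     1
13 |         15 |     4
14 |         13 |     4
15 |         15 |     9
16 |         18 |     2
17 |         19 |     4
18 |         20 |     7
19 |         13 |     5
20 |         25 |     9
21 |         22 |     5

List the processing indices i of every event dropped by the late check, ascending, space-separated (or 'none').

i=0 t=4 v=3: → [0,7); WM=−∞
i=1 t=0 v=8: → [0,7); WM=−∞
i=2 t=4 v=4: → [0,7); WM=−∞
i=3 t=6 v=1: → [5,12),[0,7); WM=5
i=4 t=6 v=2: → [5,12),[0,7); WM=5
i=5 t=7 v=5: → [5,12); WM=5
i=6 t=9 v=4: → [5,12); WM=5
i=7 t=11 v=5: → [10,17),[5,12); WM=10; [0,7) fires=8
i=8 t=11 v=8: → [10,17),[5,12); WM=10
i=9 t=12 v=7: → [10,17); WM=10
i=10 t=12 v=7: → [10,17); WM=10
i=11 t=12 v=4: → [10,17); WM=11
i=12 t=10 v=1: → [10,17),[5,12); WM=11
i=13 t=15 v=4: → [15,22),[10,17); WM=11
i=14 t=13 v=4: → [10,17); WM=11
i=15 t=15 v=9: → [15,22),[10,17); WM=14; [5,12) fires=8
i=16 t=18 v=2: → [15,22); WM=14
i=17 t=19 v=4: → [15,22); WM=14
i=18 t=20 v=7: → [20,27),[15,22); WM=14
i=19 t=13 v=5: → [10,17); WM=19; [10,17) fires=9
i=20 t=25 v=9: → [25,32),[20,27); WM=19
i=21 t=22 v=5: → [20,27); WM=19

none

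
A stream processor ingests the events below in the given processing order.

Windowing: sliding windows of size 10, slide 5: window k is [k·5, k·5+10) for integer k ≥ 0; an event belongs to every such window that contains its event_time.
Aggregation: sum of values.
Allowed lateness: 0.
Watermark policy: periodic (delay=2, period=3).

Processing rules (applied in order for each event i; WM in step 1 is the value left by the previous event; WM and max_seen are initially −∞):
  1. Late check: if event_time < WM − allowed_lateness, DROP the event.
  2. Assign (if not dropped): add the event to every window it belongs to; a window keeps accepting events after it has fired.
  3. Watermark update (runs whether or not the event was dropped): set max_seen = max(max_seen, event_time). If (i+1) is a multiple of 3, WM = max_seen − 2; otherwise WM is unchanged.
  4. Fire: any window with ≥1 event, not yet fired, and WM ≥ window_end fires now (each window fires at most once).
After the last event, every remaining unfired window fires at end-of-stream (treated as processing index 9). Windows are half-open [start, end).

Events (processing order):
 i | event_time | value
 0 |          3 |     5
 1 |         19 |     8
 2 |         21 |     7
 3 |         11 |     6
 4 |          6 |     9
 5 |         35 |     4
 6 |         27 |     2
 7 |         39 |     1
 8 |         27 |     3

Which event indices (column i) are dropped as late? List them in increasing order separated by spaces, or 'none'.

3 4 6 8

i=0 t=3 v=5: → [0,10); WM=−∞
i=1 t=19 v=8: → [15,25),[10,20); WM=−∞
i=2 t=21 v=7: → [20,30),[15,25); WM=19; [0,10) fires=5
i=3 t=11 v=6: DROP (t<19-0); WM=19
i=4 t=6 v=9: DROP (t<19-0); WM=19
i=5 t=35 v=4: → [35,45),[30,40); WM=33; [10,20) fires=8 [15,25) fires=15 [20,30) fires=7
i=6 t=27 v=2: DROP (t<33-0); WM=33
i=7 t=39 v=1: → [35,45),[30,40); WM=33
i=8 t=27 v=3: DROP (t<33-0); WM=37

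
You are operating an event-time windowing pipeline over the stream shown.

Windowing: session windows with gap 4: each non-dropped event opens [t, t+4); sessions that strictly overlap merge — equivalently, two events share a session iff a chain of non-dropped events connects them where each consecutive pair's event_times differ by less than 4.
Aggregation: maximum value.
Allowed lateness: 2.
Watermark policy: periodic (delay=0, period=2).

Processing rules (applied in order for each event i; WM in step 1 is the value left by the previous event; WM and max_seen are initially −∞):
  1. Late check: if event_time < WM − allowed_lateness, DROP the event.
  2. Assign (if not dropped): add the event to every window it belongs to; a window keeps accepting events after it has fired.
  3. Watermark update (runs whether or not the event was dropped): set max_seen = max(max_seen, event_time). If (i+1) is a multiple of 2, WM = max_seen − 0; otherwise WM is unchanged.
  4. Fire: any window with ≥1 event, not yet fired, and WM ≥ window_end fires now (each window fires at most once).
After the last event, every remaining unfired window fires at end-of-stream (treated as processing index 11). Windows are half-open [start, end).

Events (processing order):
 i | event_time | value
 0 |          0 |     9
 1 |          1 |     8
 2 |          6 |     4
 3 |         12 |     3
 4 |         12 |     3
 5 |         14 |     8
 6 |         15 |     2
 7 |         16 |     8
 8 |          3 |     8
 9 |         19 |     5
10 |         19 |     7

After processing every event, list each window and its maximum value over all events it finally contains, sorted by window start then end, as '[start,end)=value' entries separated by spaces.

[0,5)=9 [6,10)=4 [12,23)=8

i=0 t=0 v=9: → [0,4); WM=−∞
i=1 t=1 v=8: → [0,5); WM=1
i=2 t=6 v=4: → [6,10); WM=1
i=3 t=12 v=3: → [12,16); WM=12
i=4 t=12 v=3: → [12,16); WM=12
i=5 t=14 v=8: → [12,18); WM=14
i=6 t=15 v=2: → [12,19); WM=14
i=7 t=16 v=8: → [12,20); WM=16
i=8 t=3 v=8: DROP (t<16-2); WM=16
i=9 t=19 v=5: → [12,23); WM=19
i=10 t=19 v=7: → [12,23); WM=19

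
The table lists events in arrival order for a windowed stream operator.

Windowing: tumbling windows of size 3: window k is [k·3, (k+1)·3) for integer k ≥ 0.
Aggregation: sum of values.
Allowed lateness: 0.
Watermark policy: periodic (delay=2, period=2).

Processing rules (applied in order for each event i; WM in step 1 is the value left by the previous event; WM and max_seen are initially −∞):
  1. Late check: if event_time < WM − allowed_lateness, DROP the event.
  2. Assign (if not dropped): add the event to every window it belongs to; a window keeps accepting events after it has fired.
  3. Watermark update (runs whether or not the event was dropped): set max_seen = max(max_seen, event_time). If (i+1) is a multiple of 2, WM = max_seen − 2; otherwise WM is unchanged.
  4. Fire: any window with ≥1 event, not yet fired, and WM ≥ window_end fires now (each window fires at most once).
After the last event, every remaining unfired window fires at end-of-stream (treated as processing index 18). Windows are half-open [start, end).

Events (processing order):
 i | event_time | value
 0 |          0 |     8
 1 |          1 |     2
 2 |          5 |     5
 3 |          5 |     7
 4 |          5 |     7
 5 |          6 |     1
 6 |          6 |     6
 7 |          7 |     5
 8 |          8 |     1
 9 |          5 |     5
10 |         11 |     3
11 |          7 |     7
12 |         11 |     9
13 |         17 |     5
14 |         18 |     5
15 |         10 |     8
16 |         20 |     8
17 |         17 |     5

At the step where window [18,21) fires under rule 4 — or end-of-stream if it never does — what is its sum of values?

i=0 t=0 v=8: → [0,3); WM=−∞
i=1 t=1 v=2: → [0,3); WM=-1
i=2 t=5 v=5: → [3,6); WM=-1
i=3 t=5 v=7: → [3,6); WM=3; [0,3) fires=10
i=4 t=5 v=7: → [3,6); WM=3
i=5 t=6 v=1: → [6,9); WM=4
i=6 t=6 v=6: → [6,9); WM=4
i=7 t=7 v=5: → [6,9); WM=5
i=8 t=8 v=1: → [6,9); WM=5
i=9 t=5 v=5: → [3,6); WM=6; [3,6) fires=24
i=10 t=11 v=3: → [9,12); WM=6
i=11 t=7 v=7: → [6,9); WM=9; [6,9) fires=20
i=12 t=11 v=9: → [9,12); WM=9
i=13 t=17 v=5: → [15,18); WM=15; [9,12) fires=12
i=14 t=18 v=5: → [18,21); WM=15
i=15 t=10 v=8: DROP (t<15-0); WM=16
i=16 t=20 v=8: → [18,21); WM=16
i=17 t=17 v=5: → [15,18); WM=18; [15,18) fires=10

13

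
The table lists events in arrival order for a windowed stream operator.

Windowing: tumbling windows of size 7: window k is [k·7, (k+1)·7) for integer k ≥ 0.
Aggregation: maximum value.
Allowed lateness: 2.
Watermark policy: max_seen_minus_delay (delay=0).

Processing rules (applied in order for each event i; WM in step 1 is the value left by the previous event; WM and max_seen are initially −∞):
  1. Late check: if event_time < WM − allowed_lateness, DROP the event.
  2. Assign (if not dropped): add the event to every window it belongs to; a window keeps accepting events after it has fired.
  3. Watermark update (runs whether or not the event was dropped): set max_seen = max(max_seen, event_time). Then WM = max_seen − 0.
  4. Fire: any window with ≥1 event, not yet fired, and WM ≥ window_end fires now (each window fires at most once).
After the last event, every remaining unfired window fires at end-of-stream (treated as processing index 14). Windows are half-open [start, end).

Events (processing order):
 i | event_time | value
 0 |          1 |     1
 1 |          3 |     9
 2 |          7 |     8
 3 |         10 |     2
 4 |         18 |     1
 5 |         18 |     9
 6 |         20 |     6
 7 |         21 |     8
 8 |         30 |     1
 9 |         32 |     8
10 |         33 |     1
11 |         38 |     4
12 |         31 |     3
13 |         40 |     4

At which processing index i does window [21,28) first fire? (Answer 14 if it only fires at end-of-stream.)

i=0 t=1 v=1: → [0,7); WM=1
i=1 t=3 v=9: → [0,7); WM=3
i=2 t=7 v=8: → [7,14); WM=7; [0,7) fires=9
i=3 t=10 v=2: → [7,14); WM=10
i=4 t=18 v=1: → [14,21); WM=18; [7,14) fires=8
i=5 t=18 v=9: → [14,21); WM=18
i=6 t=20 v=6: → [14,21); WM=20
i=7 t=21 v=8: → [21,28); WM=21; [14,21) fires=9
i=8 t=30 v=1: → [28,35); WM=30; [21,28) fires=8
i=9 t=32 v=8: → [28,35); WM=32
i=10 t=33 v=1: → [28,35); WM=33
i=11 t=38 v=4: → [35,42); WM=38; [28,35) fires=8
i=12 t=31 v=3: DROP (t<38-2); WM=38
i=13 t=40 v=4: → [35,42); WM=40

8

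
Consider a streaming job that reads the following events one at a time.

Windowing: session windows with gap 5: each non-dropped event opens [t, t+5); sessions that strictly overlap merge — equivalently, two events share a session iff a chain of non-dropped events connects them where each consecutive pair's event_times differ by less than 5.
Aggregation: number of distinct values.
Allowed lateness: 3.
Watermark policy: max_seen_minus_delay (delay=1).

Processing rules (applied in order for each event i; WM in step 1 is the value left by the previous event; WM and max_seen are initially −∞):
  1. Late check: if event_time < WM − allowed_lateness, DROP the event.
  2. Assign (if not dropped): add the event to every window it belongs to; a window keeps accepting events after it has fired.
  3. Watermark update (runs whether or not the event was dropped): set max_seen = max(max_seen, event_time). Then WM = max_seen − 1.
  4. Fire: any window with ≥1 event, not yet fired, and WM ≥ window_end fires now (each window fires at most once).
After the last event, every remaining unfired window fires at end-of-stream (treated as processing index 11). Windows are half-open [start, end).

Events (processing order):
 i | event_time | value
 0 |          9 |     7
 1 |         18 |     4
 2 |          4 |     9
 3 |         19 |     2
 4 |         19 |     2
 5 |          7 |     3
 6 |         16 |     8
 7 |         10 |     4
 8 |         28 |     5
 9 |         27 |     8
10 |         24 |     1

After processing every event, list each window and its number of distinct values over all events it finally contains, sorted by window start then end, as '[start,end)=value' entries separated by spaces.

[9,14)=1 [16,24)=3 [24,33)=3

i=0 t=9 v=7: → [9,14); WM=8
i=1 t=18 v=4: → [18,23); WM=17
i=2 t=4 v=9: DROP (t<17-3); WM=17
i=3 t=19 v=2: → [18,24); WM=18
i=4 t=19 v=2: → [18,24); WM=18
i=5 t=7 v=3: DROP (t<18-3); WM=18
i=6 t=16 v=8: → [16,24); WM=18
i=7 t=10 v=4: DROP (t<18-3); WM=18
i=8 t=28 v=5: → [28,33); WM=27
i=9 t=27 v=8: → [27,33); WM=27
i=10 t=24 v=1: → [24,33); WM=27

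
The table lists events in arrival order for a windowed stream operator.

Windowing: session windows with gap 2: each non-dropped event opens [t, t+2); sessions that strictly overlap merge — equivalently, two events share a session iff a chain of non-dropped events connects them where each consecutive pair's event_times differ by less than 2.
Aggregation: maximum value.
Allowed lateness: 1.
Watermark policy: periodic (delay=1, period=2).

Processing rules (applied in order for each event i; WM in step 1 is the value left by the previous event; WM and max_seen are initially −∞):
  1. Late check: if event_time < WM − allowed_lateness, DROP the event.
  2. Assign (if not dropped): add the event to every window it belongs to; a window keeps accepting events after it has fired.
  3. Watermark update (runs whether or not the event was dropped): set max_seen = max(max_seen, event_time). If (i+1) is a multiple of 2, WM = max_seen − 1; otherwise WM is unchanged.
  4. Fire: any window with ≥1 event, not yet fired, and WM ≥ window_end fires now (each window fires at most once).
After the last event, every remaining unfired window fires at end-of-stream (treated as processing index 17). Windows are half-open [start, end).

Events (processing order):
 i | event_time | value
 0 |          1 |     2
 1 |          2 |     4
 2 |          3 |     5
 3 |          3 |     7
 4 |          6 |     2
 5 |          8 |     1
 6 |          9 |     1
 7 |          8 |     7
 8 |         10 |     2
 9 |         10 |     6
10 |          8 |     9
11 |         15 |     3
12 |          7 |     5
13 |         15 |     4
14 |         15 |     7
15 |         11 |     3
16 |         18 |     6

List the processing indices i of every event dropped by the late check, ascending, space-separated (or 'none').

12 15

i=0 t=1 v=2: → [1,3); WM=−∞
i=1 t=2 v=4: → [1,4); WM=1
i=2 t=3 v=5: → [1,5); WM=1
i=3 t=3 v=7: → [1,5); WM=2
i=4 t=6 v=2: → [6,8); WM=2
i=5 t=8 v=1: → [8,10); WM=7
i=6 t=9 v=1: → [8,11); WM=7
i=7 t=8 v=7: → [8,11); WM=8
i=8 t=10 v=2: → [8,12); WM=8
i=9 t=10 v=6: → [8,12); WM=9
i=10 t=8 v=9: → [8,12); WM=9
i=11 t=15 v=3: → [15,17); WM=14
i=12 t=7 v=5: DROP (t<14-1); WM=14
i=13 t=15 v=4: → [15,17); WM=14
i=14 t=15 v=7: → [15,17); WM=14
i=15 t=11 v=3: DROP (t<14-1); WM=14
i=16 t=18 v=6: → [18,20); WM=14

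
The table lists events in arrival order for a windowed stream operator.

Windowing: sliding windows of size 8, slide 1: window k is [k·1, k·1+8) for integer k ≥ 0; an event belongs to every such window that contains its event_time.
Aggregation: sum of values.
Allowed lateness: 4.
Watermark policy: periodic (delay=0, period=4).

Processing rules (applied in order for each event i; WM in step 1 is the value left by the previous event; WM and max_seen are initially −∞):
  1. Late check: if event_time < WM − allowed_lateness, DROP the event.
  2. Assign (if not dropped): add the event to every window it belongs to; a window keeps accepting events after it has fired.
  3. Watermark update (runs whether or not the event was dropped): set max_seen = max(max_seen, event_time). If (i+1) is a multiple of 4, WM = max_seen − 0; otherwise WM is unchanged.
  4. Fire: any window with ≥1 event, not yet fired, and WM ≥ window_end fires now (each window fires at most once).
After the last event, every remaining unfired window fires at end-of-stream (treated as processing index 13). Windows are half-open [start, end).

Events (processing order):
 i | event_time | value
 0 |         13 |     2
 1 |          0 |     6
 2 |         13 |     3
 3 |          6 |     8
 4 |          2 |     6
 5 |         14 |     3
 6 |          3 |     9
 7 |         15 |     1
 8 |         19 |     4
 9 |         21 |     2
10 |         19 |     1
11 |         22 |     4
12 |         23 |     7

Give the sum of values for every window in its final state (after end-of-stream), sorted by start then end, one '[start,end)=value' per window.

i=0 t=13 v=2: → [13,21),[12,20),[11,19),[10,18),[9,17),[8,16),[7,15),[6,14); WM=−∞
i=1 t=0 v=6: → [0,8); WM=−∞
i=2 t=13 v=3: → [13,21),[12,20),[11,19),[10,18),[9,17),[8,16),[7,15),[6,14); WM=−∞
i=3 t=6 v=8: → [6,14),[5,13),[4,12),[3,11),[2,10),[1,9),[0,8); WM=13; [0,8) fires=14 [1,9) fires=8 [2,10) fires=8 [3,11) fires=8 [4,12) fires=8 [5,13) fires=8
i=4 t=2 v=6: DROP (t<13-4); WM=13
i=5 t=14 v=3: → [14,22),[13,21),[12,20),[11,19),[10,18),[9,17),[8,16),[7,15); WM=13
i=6 t=3 v=9: DROP (t<13-4); WM=13
i=7 t=15 v=1: → [15,23),[14,22),[13,21),[12,20),[11,19),[10,18),[9,17),[8,16); WM=15; [6,14) fires=13 [7,15) fires=8
i=8 t=19 v=4: → [19,27),[18,26),[17,25),[16,24),[15,23),[14,22),[13,21),[12,20); WM=15
i=9 t=21 v=2: → [21,29),[20,28),[19,27),[18,26),[17,25),[16,24),[15,23),[14,22); WM=15
i=10 t=19 v=1: → [19,27),[18,26),[17,25),[16,24),[15,23),[14,22),[13,21),[12,20); WM=15
i=11 t=22 v=4: → [22,30),[21,29),[20,28),[19,27),[18,26),[17,25),[16,24),[15,23); WM=22; [8,16) fires=9 [9,17) fires=9 [10,18) fires=9 [11,19) fires=9 [12,20) fires=14 [13,21) fires=14 [14,22) fires=11
i=12 t=23 v=7: → [23,31),[22,30),[21,29),[20,28),[19,27),[18,26),[17,25),[16,24); WM=22

[0,8)=14 [1,9)=8 [2,10)=8 [3,11)=8 [4,12)=8 [5,13)=8 [6,14)=13 [7,15)=8 [8,16)=9 [9,17)=9 [10,18)=9 [11,19)=9 [12,20)=14 [13,21)=14 [14,22)=11 [15,23)=12 [16,24)=18 [17,25)=18 [18,26)=18 [19,27)=18 [20,28)=13 [21,29)=13 [22,30)=11 [23,31)=7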